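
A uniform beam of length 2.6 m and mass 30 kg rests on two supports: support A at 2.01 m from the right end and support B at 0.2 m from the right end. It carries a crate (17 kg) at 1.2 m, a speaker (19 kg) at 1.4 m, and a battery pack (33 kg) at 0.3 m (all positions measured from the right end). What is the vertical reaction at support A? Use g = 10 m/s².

Sum moments about support B (its reaction then has zero moment arm).
Beam weight: 30 × 10 = 300 N down at 1.3 m → arm 1.1 m, τ = 300 × 1.1 = 330 N·m counterclockwise.
Crate: 17 × 10 = 170 N down at 1.2 m → arm 1 m, τ = 170 × 1 = 170 N·m counterclockwise.
Speaker: 19 × 10 = 190 N down at 1.4 m → arm 1.2 m, τ = 190 × 1.2 = 228 N·m counterclockwise.
Battery pack: 33 × 10 = 330 N down at 0.3 m → arm 0.1 m, τ = 330 × 0.1 = 33 N·m counterclockwise.
Net load moment about support B = 761 N·m counterclockwise.
Reaction R at support A is upward at 2.01 m, arm 1.81 m → moment R × 1.81 clockwise.
Balancing moments: R × 1.81 = 761, giving R = 420 N.

R_A ≈ 420 N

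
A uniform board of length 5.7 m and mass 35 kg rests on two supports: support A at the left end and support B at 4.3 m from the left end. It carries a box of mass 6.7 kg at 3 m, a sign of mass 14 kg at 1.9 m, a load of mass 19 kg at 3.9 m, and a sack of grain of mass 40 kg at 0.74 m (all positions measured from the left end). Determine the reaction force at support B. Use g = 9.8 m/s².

R_B ≈ 570 N

Sum moments about support A (its reaction then has zero moment arm).
Beam weight: 35 × 9.8 = 343 N down at 2.85 m → arm 2.85 m, τ = 343 × 2.85 = 977.6 N·m clockwise.
Box: 6.7 × 9.8 = 65.66 N down at 3 m → arm 3 m, τ = 65.66 × 3 = 197 N·m clockwise.
Sign: 14 × 9.8 = 137.2 N down at 1.9 m → arm 1.9 m, τ = 137.2 × 1.9 = 260.7 N·m clockwise.
Load: 19 × 9.8 = 186.2 N down at 3.9 m → arm 3.9 m, τ = 186.2 × 3.9 = 726.2 N·m clockwise.
Sack of grain: 40 × 9.8 = 392 N down at 0.74 m → arm 0.74 m, τ = 392 × 0.74 = 290.1 N·m clockwise.
Net load moment about support A = 2452 N·m clockwise.
Reaction R at support B is upward at 4.3 m, arm 4.3 m → moment R × 4.3 counterclockwise.
Balancing moments: R × 4.3 = 2452, giving R = 570 N.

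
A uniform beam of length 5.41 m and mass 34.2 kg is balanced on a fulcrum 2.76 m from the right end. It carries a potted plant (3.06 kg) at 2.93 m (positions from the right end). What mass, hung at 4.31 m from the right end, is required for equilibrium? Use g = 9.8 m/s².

m ≈ 0.878 kg

Take moments about the fulcrum (at 2.76 m from the right end).
Beam weight: 34.2 × 9.8 = 335.2 N down at 2.705 m → arm 0.055 m, τ = 335.2 × 0.055 = 18.44 N·m clockwise.
Potted plant: 3.06 × 9.8 = 29.99 N down at 2.93 m → arm 0.17 m, τ = 29.99 × 0.17 = 5.098 N·m counterclockwise.
Net moment of known loads = 13.34 N·m clockwise.
An unknown mass m at 4.31 m has arm 1.55 m; its moment is m·g·1.55 counterclockwise.
Στ = 0 ⇒ m × 9.8 × 1.55 = 13.34 ⇒ m = 13.34 / (9.8 × 1.55) = 0.878 kg.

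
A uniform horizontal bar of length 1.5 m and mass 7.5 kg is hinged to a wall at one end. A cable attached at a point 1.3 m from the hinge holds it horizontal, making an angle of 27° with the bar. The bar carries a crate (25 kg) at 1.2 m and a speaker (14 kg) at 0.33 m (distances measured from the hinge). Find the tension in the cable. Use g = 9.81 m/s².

T ≈ 669 N

Take moments about the hinge.
Beam weight: 7.5 × 9.81 = 73.58 N down at 0.75 m → arm 0.75 m, τ = 73.58 × 0.75 = 55.19 N·m clockwise.
Crate: 25 × 9.81 = 245.2 N down at 1.2 m → arm 1.2 m, τ = 245.2 × 1.2 = 294.2 N·m clockwise.
Speaker: 14 × 9.81 = 137.3 N down at 0.33 m → arm 0.33 m, τ = 137.3 × 0.33 = 45.31 N·m clockwise.
Total clockwise load moment = 394.7 N·m.
The cable tension T acts at 1.3 m; only its component perpendicular to the bar, T sinθ, produces torque. sin 27° = 0.454.
For rotational equilibrium, T × 1.3 × 0.454 = 394.7, so T = 394.7 / 0.5902 = 669 N.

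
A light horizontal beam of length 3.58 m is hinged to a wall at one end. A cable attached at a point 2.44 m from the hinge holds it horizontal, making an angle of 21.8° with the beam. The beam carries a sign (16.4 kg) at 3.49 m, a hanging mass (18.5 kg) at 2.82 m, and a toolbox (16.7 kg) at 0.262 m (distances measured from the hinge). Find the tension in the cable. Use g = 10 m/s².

T ≈ 1260 N

Take moments about the hinge.
Sign: 16.4 × 10 = 164 N down at 3.49 m → arm 3.49 m, τ = 164 × 3.49 = 572.4 N·m clockwise.
Hanging mass: 18.5 × 10 = 185 N down at 2.82 m → arm 2.82 m, τ = 185 × 2.82 = 521.7 N·m clockwise.
Toolbox: 16.7 × 10 = 167 N down at 0.262 m → arm 0.262 m, τ = 167 × 0.262 = 43.75 N·m clockwise.
Total clockwise load moment = 1138 N·m.
The cable tension T acts at 2.44 m; only its component perpendicular to the beam, T sinθ, produces torque. sin 21.8° = 0.3714.
For rotational equilibrium, T × 2.44 × 0.3714 = 1138, so T = 1138 / 0.9062 = 1260 N.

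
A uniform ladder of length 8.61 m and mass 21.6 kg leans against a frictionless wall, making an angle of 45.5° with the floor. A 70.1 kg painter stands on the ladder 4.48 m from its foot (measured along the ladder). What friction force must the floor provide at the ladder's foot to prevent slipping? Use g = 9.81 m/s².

Sum moments about the foot of the ladder (the floor normal and friction both act there and drop out).
Ladder weight 21.6×9.81 = 211.9 N acts at 4.305 m along the ladder; its horizontal arm is 4.305·cos45.5° = 3.017 m → τ = 639.3 N·m clockwise.
Painter: 70.1×9.81 = 687.7 N at 4.48 m → arm 3.14 m → τ = 2159 N·m clockwise.
Wall normal N acts horizontally at the top; its moment arm is the height L sinθ = 8.61·sin45.5° = 6.141 m, counterclockwise.
Balancing moments: N × 6.141 = 2798, giving N = 456 N.
ΣFx = 0: friction at the foot balances the wall's push, so f = N_wall = 456 N.

f ≈ 456 N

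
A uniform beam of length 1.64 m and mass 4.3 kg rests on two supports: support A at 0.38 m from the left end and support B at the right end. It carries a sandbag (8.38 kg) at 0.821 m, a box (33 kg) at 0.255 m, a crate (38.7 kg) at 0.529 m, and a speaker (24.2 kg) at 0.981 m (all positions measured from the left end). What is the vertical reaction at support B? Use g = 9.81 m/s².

About support A:
Beam weight: 4.3 × 9.81 = 42.18 N down at 0.82 m → arm 0.44 m, τ = 42.18 × 0.44 = 18.56 N·m clockwise.
Sandbag: 8.38 × 9.81 = 82.21 N down at 0.821 m → arm 0.441 m, τ = 82.21 × 0.441 = 36.25 N·m clockwise.
Box: 33 × 9.81 = 323.7 N down at 0.255 m → arm 0.125 m, τ = 323.7 × 0.125 = 40.46 N·m counterclockwise.
Crate: 38.7 × 9.81 = 379.6 N down at 0.529 m → arm 0.149 m, τ = 379.6 × 0.149 = 56.56 N·m clockwise.
Speaker: 24.2 × 9.81 = 237.4 N down at 0.981 m → arm 0.601 m, τ = 237.4 × 0.601 = 142.7 N·m clockwise.
Net load moment about support A = 213.6 N·m clockwise.
Reaction R at support B is upward at 1.64 m, arm 1.26 m → moment R × 1.26 counterclockwise.
For rotational equilibrium, R × 1.26 = 213.6, so R = 170 N.

R_B ≈ 170 N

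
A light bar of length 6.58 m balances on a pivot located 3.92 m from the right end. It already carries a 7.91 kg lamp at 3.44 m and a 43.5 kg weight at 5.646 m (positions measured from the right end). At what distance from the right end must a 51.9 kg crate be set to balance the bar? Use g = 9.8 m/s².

x ≈ 2.55 m from the right end

Choose the pivot (at 3.92 m from the right end) as the axis so the support reaction has zero arm there.
Lamp: 7.91 × 9.8 = 77.52 N down at 3.44 m → arm 0.48 m, τ = 77.52 × 0.48 = 37.21 N·m clockwise.
Weight: 43.5 × 9.8 = 426.3 N down at 5.646 m → arm 1.726 m, τ = 426.3 × 1.726 = 735.8 N·m counterclockwise.
Net moment of existing loads = 698.6 N·m counterclockwise.
The crate weighs 51.9 × 9.8 = 508.6 N and must supply an equal clockwise moment, so its lever arm about the pivot is 698.6 / 508.6 = 1.37 m.
That puts it at 3.92 − 1.37 = 2.55 m from the right end.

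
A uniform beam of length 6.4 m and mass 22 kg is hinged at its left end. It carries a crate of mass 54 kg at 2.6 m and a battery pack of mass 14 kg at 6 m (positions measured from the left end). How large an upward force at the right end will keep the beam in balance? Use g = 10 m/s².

Choose the left end as the axis so the unknown pivot reaction has zero arm there.
Beam weight: 22 × 10 = 220 N down at 3.2 m → arm 3.2 m, τ = 220 × 3.2 = 704 N·m clockwise.
Crate: 54 × 10 = 540 N down at 2.6 m → arm 2.6 m, τ = 540 × 2.6 = 1404 N·m clockwise.
Battery pack: 14 × 10 = 140 N down at 6 m → arm 6 m, τ = 140 × 6 = 840 N·m clockwise.
Net moment of the loads = 2948 N·m clockwise.
The upward force F acts at the right end, arm 6.4 m, giving F × 6.4 counterclockwise.
Setting net torque to zero: F × 6.4 = 2948 → F = 2948 / 6.4 = 461 N.

F ≈ 461 N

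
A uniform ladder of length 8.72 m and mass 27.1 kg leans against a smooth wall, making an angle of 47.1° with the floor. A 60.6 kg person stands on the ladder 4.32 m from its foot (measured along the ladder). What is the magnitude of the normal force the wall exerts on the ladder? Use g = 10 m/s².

Take moments about the foot of the ladder.
Ladder weight 27.1×10 = 271 N acts at 4.36 m along the ladder; its horizontal arm is 4.36·cos47.1° = 2.968 m → τ = 804.3 N·m clockwise.
Person: 60.6×10 = 606 N at 4.32 m → arm 2.941 m → τ = 1782 N·m clockwise.
Wall normal N acts horizontally at the top; its moment arm is the height L sinθ = 8.72·sin47.1° = 6.388 m, counterclockwise.
Balancing moments: N × 6.388 = 2586, giving N = 405 N.

N_wall ≈ 405 N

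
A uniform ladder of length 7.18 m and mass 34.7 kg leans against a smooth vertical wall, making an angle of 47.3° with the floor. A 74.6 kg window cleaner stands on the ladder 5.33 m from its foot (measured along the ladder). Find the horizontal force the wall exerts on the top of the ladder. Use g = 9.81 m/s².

N_wall ≈ 658 N

About the foot of the ladder:
Ladder weight 34.7×9.81 = 340.4 N acts at 3.59 m along the ladder; its horizontal arm is 3.59·cos47.3° = 2.435 m → τ = 828.9 N·m clockwise.
Window cleaner: 74.6×9.81 = 731.8 N at 5.33 m → arm 3.615 m → τ = 2645 N·m clockwise.
Wall normal N acts horizontally at the top; its moment arm is the height L sinθ = 7.18·sin47.3° = 5.277 m, counterclockwise.
Setting net torque to zero: N × 5.277 = 3474 → N = 658 N.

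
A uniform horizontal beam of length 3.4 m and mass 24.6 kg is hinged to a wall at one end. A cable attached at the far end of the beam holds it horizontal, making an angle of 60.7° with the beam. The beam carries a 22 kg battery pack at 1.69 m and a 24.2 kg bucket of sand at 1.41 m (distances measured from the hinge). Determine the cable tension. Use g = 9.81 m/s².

Choose the hinge as the axis so the unknown hinge reaction has zero arm there.
Beam weight: 24.6 × 9.81 = 241.3 N down at 1.7 m → arm 1.7 m, τ = 241.3 × 1.7 = 410.2 N·m clockwise.
Battery pack: 22 × 9.81 = 215.8 N down at 1.69 m → arm 1.69 m, τ = 215.8 × 1.69 = 364.7 N·m clockwise.
Bucket of sand: 24.2 × 9.81 = 237.4 N down at 1.41 m → arm 1.41 m, τ = 237.4 × 1.41 = 334.7 N·m clockwise.
Total clockwise load moment = 1110 N·m.
The cable tension T acts at 3.4 m; only its component perpendicular to the beam, T sinθ, produces torque. sin 60.7° = 0.8721.
For rotational equilibrium, T × 3.4 × 0.8721 = 1110, so T = 1110 / 2.965 = 374 N.

T ≈ 374 N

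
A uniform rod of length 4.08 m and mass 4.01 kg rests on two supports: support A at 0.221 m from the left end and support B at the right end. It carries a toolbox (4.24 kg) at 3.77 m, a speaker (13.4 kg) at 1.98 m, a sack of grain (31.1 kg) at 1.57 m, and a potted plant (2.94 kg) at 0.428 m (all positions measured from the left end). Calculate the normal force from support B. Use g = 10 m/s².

Sum moments about support A (its reaction then has zero moment arm).
Beam weight: 4.01 × 10 = 40.1 N down at 2.04 m → arm 1.819 m, τ = 40.1 × 1.819 = 72.94 N·m clockwise.
Toolbox: 4.24 × 10 = 42.4 N down at 3.77 m → arm 3.549 m, τ = 42.4 × 3.549 = 150.5 N·m clockwise.
Speaker: 13.4 × 10 = 134 N down at 1.98 m → arm 1.759 m, τ = 134 × 1.759 = 235.7 N·m clockwise.
Sack of grain: 31.1 × 10 = 311 N down at 1.57 m → arm 1.349 m, τ = 311 × 1.349 = 419.5 N·m clockwise.
Potted plant: 2.94 × 10 = 29.4 N down at 0.428 m → arm 0.207 m, τ = 29.4 × 0.207 = 6.086 N·m clockwise.
Net load moment about support A = 884.7 N·m clockwise.
Reaction R at support B is upward at 4.08 m, arm 3.859 m → moment R × 3.859 counterclockwise.
Balancing moments: R × 3.859 = 884.7, giving R = 229 N.

R_B ≈ 229 N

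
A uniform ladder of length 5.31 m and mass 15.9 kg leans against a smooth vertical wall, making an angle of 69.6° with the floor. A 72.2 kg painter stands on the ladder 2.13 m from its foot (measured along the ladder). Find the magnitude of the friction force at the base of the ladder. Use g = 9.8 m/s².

f ≈ 135 N

Taking torques about the foot of the ladder:
Ladder weight 15.9×9.8 = 155.8 N acts at 2.655 m along the ladder; its horizontal arm is 2.655·cos69.6° = 0.9255 m → τ = 144.2 N·m clockwise.
Painter: 72.2×9.8 = 707.6 N at 2.13 m → arm 0.7425 m → τ = 525.4 N·m clockwise.
Wall normal N acts horizontally at the top; its moment arm is the height L sinθ = 5.31·sin69.6° = 4.977 m, counterclockwise.
Setting net torque to zero: N × 4.977 = 669.6 → N = 135 N.
ΣFx = 0: friction at the foot balances the wall's push, so f = N_wall = 135 N.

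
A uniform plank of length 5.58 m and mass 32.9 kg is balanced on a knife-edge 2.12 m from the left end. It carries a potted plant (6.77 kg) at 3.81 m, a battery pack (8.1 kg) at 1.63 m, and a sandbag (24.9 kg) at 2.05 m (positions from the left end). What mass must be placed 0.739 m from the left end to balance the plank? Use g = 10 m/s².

m ≈ 20.1 kg

About the knife-edge (at 2.12 m from the left end):
Beam weight: 32.9 × 10 = 329 N down at 2.79 m → arm 0.67 m, τ = 329 × 0.67 = 220.4 N·m clockwise.
Potted plant: 6.77 × 10 = 67.7 N down at 3.81 m → arm 1.69 m, τ = 67.7 × 1.69 = 114.4 N·m clockwise.
Battery pack: 8.1 × 10 = 81 N down at 1.63 m → arm 0.49 m, τ = 81 × 0.49 = 39.69 N·m counterclockwise.
Sandbag: 24.9 × 10 = 249 N down at 2.05 m → arm 0.07 m, τ = 249 × 0.07 = 17.43 N·m counterclockwise.
Net moment of known loads = 277.7 N·m clockwise.
An unknown mass m at 0.739 m has arm 1.381 m; its moment is m·g·1.381 counterclockwise.
Balancing moments: m × 10 × 1.381 = 277.7, giving m = 277.7 / (10 × 1.381) = 20.1 kg.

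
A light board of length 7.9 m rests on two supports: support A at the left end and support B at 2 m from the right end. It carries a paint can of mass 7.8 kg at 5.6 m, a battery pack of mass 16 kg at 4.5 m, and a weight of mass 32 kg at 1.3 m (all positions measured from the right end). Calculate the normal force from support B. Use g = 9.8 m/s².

Take moments about support A.
Paint can: 7.8 × 9.8 = 76.44 N down at 5.6 m → arm 2.3 m, τ = 76.44 × 2.3 = 175.8 N·m clockwise.
Battery pack: 16 × 9.8 = 156.8 N down at 4.5 m → arm 3.4 m, τ = 156.8 × 3.4 = 533.1 N·m clockwise.
Weight: 32 × 9.8 = 313.6 N down at 1.3 m → arm 6.6 m, τ = 313.6 × 6.6 = 2070 N·m clockwise.
Net load moment about support A = 2779 N·m clockwise.
Reaction R at support B is upward at 2 m, arm 5.9 m → moment R × 5.9 counterclockwise.
Στ = 0 ⇒ R × 5.9 = 2779 ⇒ R = 471 N.

R_B ≈ 471 N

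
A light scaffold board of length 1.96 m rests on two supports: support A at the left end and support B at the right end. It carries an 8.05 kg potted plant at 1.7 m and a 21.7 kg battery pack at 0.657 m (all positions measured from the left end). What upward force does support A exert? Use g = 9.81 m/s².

Sum moments about support B (its reaction then has zero moment arm).
Potted plant: 8.05 × 9.81 = 78.97 N down at 1.7 m → arm 0.26 m, τ = 78.97 × 0.26 = 20.53 N·m counterclockwise.
Battery pack: 21.7 × 9.81 = 212.9 N down at 0.657 m → arm 1.303 m, τ = 212.9 × 1.303 = 277.4 N·m counterclockwise.
Net load moment about support B = 297.9 N·m counterclockwise.
Reaction R at support A is upward at 0 m, arm 1.96 m → moment R × 1.96 clockwise.
Στ = 0 ⇒ R × 1.96 = 297.9 ⇒ R = 152 N.

R_A ≈ 152 N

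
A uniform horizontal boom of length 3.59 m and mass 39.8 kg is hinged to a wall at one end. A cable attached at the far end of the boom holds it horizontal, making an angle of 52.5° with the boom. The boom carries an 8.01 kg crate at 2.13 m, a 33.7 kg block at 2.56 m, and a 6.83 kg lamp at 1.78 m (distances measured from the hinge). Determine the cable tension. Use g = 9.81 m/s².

T ≈ 644 N

Choose the hinge as the axis so the unknown hinge reaction has zero arm there.
Beam weight: 39.8 × 9.81 = 390.4 N down at 1.795 m → arm 1.795 m, τ = 390.4 × 1.795 = 700.8 N·m clockwise.
Crate: 8.01 × 9.81 = 78.58 N down at 2.13 m → arm 2.13 m, τ = 78.58 × 2.13 = 167.4 N·m clockwise.
Block: 33.7 × 9.81 = 330.6 N down at 2.56 m → arm 2.56 m, τ = 330.6 × 2.56 = 846.3 N·m clockwise.
Lamp: 6.83 × 9.81 = 67 N down at 1.78 m → arm 1.78 m, τ = 67 × 1.78 = 119.3 N·m clockwise.
Total clockwise load moment = 1834 N·m.
The cable tension T acts at 3.59 m; only its component perpendicular to the boom, T sinθ, produces torque. sin 52.5° = 0.7934.
Στ = 0 ⇒ T × 3.59 × 0.7934 = 1834 ⇒ T = 1834 / 2.848 = 644 N.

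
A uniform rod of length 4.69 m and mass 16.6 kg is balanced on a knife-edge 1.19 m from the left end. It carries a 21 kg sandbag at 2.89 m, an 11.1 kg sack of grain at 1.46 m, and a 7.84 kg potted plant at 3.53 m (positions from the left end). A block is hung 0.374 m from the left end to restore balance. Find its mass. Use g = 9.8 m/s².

Sum moments about the knife-edge (at 1.19 m from the left end) (the support reaction has zero arm there).
Beam weight: 16.6 × 9.8 = 162.7 N down at 2.345 m → arm 1.155 m, τ = 162.7 × 1.155 = 187.9 N·m clockwise.
Sandbag: 21 × 9.8 = 205.8 N down at 2.89 m → arm 1.7 m, τ = 205.8 × 1.7 = 349.9 N·m clockwise.
Sack of grain: 11.1 × 9.8 = 108.8 N down at 1.46 m → arm 0.27 m, τ = 108.8 × 0.27 = 29.38 N·m clockwise.
Potted plant: 7.84 × 9.8 = 76.83 N down at 3.53 m → arm 2.34 m, τ = 76.83 × 2.34 = 179.8 N·m clockwise.
Net moment of known loads = 747 N·m clockwise.
An unknown mass m at 0.374 m has arm 0.816 m; its moment is m·g·0.816 counterclockwise.
Στ = 0 ⇒ m × 9.8 × 0.816 = 747 ⇒ m = 747 / (9.8 × 0.816) = 93.4 kg.

m ≈ 93.4 kg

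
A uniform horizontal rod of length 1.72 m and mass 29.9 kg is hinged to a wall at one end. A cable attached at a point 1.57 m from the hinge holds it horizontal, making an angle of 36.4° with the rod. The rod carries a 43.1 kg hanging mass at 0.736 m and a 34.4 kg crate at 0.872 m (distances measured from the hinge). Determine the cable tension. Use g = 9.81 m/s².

Sum moments about the hinge (the unknown hinge reaction has zero arm there).
Beam weight: 29.9 × 9.81 = 293.3 N down at 0.86 m → arm 0.86 m, τ = 293.3 × 0.86 = 252.2 N·m clockwise.
Hanging mass: 43.1 × 9.81 = 422.8 N down at 0.736 m → arm 0.736 m, τ = 422.8 × 0.736 = 311.2 N·m clockwise.
Crate: 34.4 × 9.81 = 337.5 N down at 0.872 m → arm 0.872 m, τ = 337.5 × 0.872 = 294.3 N·m clockwise.
Total clockwise load moment = 857.7 N·m.
The cable tension T acts at 1.57 m; only its component perpendicular to the rod, T sinθ, produces torque. sin 36.4° = 0.5934.
Balancing moments: T × 1.57 × 0.5934 = 857.7, giving T = 857.7 / 0.9316 = 921 N.

T ≈ 921 N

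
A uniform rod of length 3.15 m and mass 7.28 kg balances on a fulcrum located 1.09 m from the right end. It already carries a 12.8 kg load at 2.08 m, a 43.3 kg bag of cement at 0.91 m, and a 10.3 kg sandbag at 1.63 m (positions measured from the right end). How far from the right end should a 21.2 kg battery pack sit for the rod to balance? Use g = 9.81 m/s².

x ≈ 0.431 m from the right end

Take moments about the fulcrum (at 1.09 m from the right end).
Beam weight: 7.28 × 9.81 = 71.42 N down at 1.575 m → arm 0.485 m, τ = 71.42 × 0.485 = 34.64 N·m counterclockwise.
Load: 12.8 × 9.81 = 125.6 N down at 2.08 m → arm 0.99 m, τ = 125.6 × 0.99 = 124.3 N·m counterclockwise.
Bag of cement: 43.3 × 9.81 = 424.8 N down at 0.91 m → arm 0.18 m, τ = 424.8 × 0.18 = 76.46 N·m clockwise.
Sandbag: 10.3 × 9.81 = 101 N down at 1.63 m → arm 0.54 m, τ = 101 × 0.54 = 54.54 N·m counterclockwise.
Net moment of existing loads = 137 N·m counterclockwise.
The battery pack weighs 21.2 × 9.81 = 208 N and must supply an equal clockwise moment, so its lever arm about the fulcrum is 137 / 208 = 0.659 m.
That puts it at 1.09 − 0.659 = 0.431 m from the right end.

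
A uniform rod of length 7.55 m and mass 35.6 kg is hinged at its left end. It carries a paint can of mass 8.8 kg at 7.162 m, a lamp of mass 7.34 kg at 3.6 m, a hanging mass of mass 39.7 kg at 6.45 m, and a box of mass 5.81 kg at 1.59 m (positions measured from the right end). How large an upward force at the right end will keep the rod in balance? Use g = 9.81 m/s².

F ≈ 318 N

Choose the left end as the axis so the unknown pivot reaction has zero arm there.
Beam weight: 35.6 × 9.81 = 349.2 N down at 3.775 m → arm 3.775 m, τ = 349.2 × 3.775 = 1318 N·m clockwise.
Paint can: 8.8 × 9.81 = 86.33 N down at 7.162 m → arm 0.388 m, τ = 86.33 × 0.388 = 33.5 N·m clockwise.
Lamp: 7.34 × 9.81 = 72.01 N down at 3.6 m → arm 3.95 m, τ = 72.01 × 3.95 = 284.4 N·m clockwise.
Hanging mass: 39.7 × 9.81 = 389.5 N down at 6.45 m → arm 1.1 m, τ = 389.5 × 1.1 = 428.5 N·m clockwise.
Box: 5.81 × 9.81 = 57 N down at 1.59 m → arm 5.96 m, τ = 57 × 5.96 = 339.7 N·m clockwise.
Net moment of the loads = 2404 N·m clockwise.
The upward force F acts at the right end, arm 7.55 m, giving F × 7.55 counterclockwise.
Στ = 0 ⇒ F × 7.55 = 2404 ⇒ F = 2404 / 7.55 = 318 N.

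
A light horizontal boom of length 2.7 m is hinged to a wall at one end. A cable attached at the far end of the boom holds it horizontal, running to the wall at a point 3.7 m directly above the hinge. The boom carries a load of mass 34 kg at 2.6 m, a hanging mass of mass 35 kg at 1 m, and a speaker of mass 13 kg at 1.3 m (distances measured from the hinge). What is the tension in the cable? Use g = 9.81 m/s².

T ≈ 631 N

About the hinge:
Load: 34 × 9.81 = 333.5 N down at 2.6 m → arm 2.6 m, τ = 333.5 × 2.6 = 867.1 N·m clockwise.
Hanging mass: 35 × 9.81 = 343.4 N down at 1 m → arm 1 m, τ = 343.4 × 1 = 343.4 N·m clockwise.
Speaker: 13 × 9.81 = 127.5 N down at 1.3 m → arm 1.3 m, τ = 127.5 × 1.3 = 165.8 N·m clockwise.
Total clockwise load moment = 1376 N·m.
The cable tension T acts at 2.7 m; only its component perpendicular to the boom, T sinθ, produces torque. sinθ = h/√(h²+d²) = 3.7/√(3.7²+2.7²) = 0.8078.
Balancing moments: T × 2.7 × 0.8078 = 1376, giving T = 1376 / 2.181 = 631 N.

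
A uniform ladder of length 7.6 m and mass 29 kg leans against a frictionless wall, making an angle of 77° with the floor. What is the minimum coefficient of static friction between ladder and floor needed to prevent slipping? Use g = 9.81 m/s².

Taking torques about the foot of the ladder:
Ladder weight 29×9.81 = 284.5 N acts at 3.8 m along the ladder; its horizontal arm is 3.8·cos77° = 0.8548 m → τ = 243.2 N·m clockwise.
Wall normal N acts horizontally at the top; its moment arm is the height L sinθ = 7.6·sin77° = 7.405 m, counterclockwise.
Setting net torque to zero: N × 7.405 = 243.2 → N = 32.84 N.
ΣFx = 0 ⇒ f = N_wall = 32.84 N. ΣFy = 0 ⇒ N_floor = 284.5 N.
μ_min = f / N_floor = 32.84 / 284.5 = 0.115.

μ_min ≈ 0.115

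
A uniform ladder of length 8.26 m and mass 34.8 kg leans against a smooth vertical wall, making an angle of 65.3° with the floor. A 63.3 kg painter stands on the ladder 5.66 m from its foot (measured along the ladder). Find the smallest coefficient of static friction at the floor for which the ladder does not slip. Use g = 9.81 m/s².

μ_min ≈ 0.285

Take moments about the foot of the ladder.
Ladder weight 34.8×9.81 = 341.4 N acts at 4.13 m along the ladder; its horizontal arm is 4.13·cos65.3° = 1.726 m → τ = 589.3 N·m clockwise.
Painter: 63.3×9.81 = 621 N at 5.66 m → arm 2.365 m → τ = 1469 N·m clockwise.
Wall normal N acts horizontally at the top; its moment arm is the height L sinθ = 8.26·sin65.3° = 7.504 m, counterclockwise.
Setting net torque to zero: N × 7.504 = 2058 → N = 274.3 N.
ΣFx = 0 ⇒ f = N_wall = 274.3 N. ΣFy = 0 ⇒ N_floor = 962.4 N.
μ_min = f / N_floor = 274.3 / 962.4 = 0.285.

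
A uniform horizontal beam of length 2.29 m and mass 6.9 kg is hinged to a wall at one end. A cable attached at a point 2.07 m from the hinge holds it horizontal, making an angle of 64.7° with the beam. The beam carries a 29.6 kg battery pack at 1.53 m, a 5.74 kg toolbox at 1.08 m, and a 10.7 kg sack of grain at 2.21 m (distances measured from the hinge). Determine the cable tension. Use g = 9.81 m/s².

Taking torques about the hinge:
Beam weight: 6.9 × 9.81 = 67.69 N down at 1.145 m → arm 1.145 m, τ = 67.69 × 1.145 = 77.51 N·m clockwise.
Battery pack: 29.6 × 9.81 = 290.4 N down at 1.53 m → arm 1.53 m, τ = 290.4 × 1.53 = 444.3 N·m clockwise.
Toolbox: 5.74 × 9.81 = 56.31 N down at 1.08 m → arm 1.08 m, τ = 56.31 × 1.08 = 60.81 N·m clockwise.
Sack of grain: 10.7 × 9.81 = 105 N down at 2.21 m → arm 2.21 m, τ = 105 × 2.21 = 232 N·m clockwise.
Total clockwise load moment = 814.6 N·m.
The cable tension T acts at 2.07 m; only its component perpendicular to the beam, T sinθ, produces torque. sin 64.7° = 0.9041.
Balancing moments: T × 2.07 × 0.9041 = 814.6, giving T = 814.6 / 1.871 = 435 N.

T ≈ 435 N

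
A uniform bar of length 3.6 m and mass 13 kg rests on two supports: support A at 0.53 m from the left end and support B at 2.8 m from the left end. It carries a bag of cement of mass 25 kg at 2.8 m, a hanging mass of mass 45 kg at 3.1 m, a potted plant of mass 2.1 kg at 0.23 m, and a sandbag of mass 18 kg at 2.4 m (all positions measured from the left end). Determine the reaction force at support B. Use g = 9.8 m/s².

R_B ≈ 958 N

About support A:
Beam weight: 13 × 9.8 = 127.4 N down at 1.8 m → arm 1.27 m, τ = 127.4 × 1.27 = 161.8 N·m clockwise.
Bag of cement: 25 × 9.8 = 245 N down at 2.8 m → arm 2.27 m, τ = 245 × 2.27 = 556.1 N·m clockwise.
Hanging mass: 45 × 9.8 = 441 N down at 3.1 m → arm 2.57 m, τ = 441 × 2.57 = 1133 N·m clockwise.
Potted plant: 2.1 × 9.8 = 20.58 N down at 0.23 m → arm 0.3 m, τ = 20.58 × 0.3 = 6.174 N·m counterclockwise.
Sandbag: 18 × 9.8 = 176.4 N down at 2.4 m → arm 1.87 m, τ = 176.4 × 1.87 = 329.9 N·m clockwise.
Net load moment about support A = 2175 N·m clockwise.
Reaction R at support B is upward at 2.8 m, arm 2.27 m → moment R × 2.27 counterclockwise.
Balancing moments: R × 2.27 = 2175, giving R = 958 N.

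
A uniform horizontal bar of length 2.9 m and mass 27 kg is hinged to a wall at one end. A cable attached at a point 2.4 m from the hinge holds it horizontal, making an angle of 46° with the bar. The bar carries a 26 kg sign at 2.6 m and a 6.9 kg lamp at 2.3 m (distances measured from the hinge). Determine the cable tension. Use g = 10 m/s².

T ≈ 710 N

Sum moments about the hinge (the unknown hinge reaction has zero arm there).
Beam weight: 27 × 10 = 270 N down at 1.45 m → arm 1.45 m, τ = 270 × 1.45 = 391.5 N·m clockwise.
Sign: 26 × 10 = 260 N down at 2.6 m → arm 2.6 m, τ = 260 × 2.6 = 676 N·m clockwise.
Lamp: 6.9 × 10 = 69 N down at 2.3 m → arm 2.3 m, τ = 69 × 2.3 = 158.7 N·m clockwise.
Total clockwise load moment = 1226 N·m.
The cable tension T acts at 2.4 m; only its component perpendicular to the bar, T sinθ, produces torque. sin 46° = 0.7193.
Balancing moments: T × 2.4 × 0.7193 = 1226, giving T = 1226 / 1.726 = 710 N.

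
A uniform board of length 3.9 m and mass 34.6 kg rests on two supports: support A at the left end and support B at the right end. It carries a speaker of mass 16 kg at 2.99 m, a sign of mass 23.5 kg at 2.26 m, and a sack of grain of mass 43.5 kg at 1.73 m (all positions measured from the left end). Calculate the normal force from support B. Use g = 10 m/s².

Taking torques about support A:
Beam weight: 34.6 × 10 = 346 N down at 1.95 m → arm 1.95 m, τ = 346 × 1.95 = 674.7 N·m clockwise.
Speaker: 16 × 10 = 160 N down at 2.99 m → arm 2.99 m, τ = 160 × 2.99 = 478.4 N·m clockwise.
Sign: 23.5 × 10 = 235 N down at 2.26 m → arm 2.26 m, τ = 235 × 2.26 = 531.1 N·m clockwise.
Sack of grain: 43.5 × 10 = 435 N down at 1.73 m → arm 1.73 m, τ = 435 × 1.73 = 752.5 N·m clockwise.
Net load moment about support A = 2437 N·m clockwise.
Reaction R at support B is upward at 3.9 m, arm 3.9 m → moment R × 3.9 counterclockwise.
Balancing moments: R × 3.9 = 2437, giving R = 625 N.

R_B ≈ 625 N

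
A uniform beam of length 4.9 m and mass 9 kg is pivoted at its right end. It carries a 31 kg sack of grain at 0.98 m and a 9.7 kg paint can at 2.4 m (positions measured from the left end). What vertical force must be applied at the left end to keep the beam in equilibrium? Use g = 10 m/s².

F ≈ 342 N

Choose the right end as the axis so the unknown pivot reaction has zero arm there.
Beam weight: 9 × 10 = 90 N down at 2.45 m → arm 2.45 m, τ = 90 × 2.45 = 220.5 N·m counterclockwise.
Sack of grain: 31 × 10 = 310 N down at 0.98 m → arm 3.92 m, τ = 310 × 3.92 = 1215 N·m counterclockwise.
Paint can: 9.7 × 10 = 97 N down at 2.4 m → arm 2.5 m, τ = 97 × 2.5 = 242.5 N·m counterclockwise.
Net moment of the loads = 1678 N·m counterclockwise.
The upward force F acts at the left end, arm 4.9 m, giving F × 4.9 clockwise.
Στ = 0 ⇒ F × 4.9 = 1678 ⇒ F = 1678 / 4.9 = 342 N.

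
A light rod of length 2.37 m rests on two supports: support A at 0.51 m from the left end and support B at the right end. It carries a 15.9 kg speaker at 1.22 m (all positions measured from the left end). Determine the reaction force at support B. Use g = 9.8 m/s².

Sum moments about support A (its reaction then has zero moment arm).
Speaker: 15.9 × 9.8 = 155.8 N down at 1.22 m → arm 0.71 m, τ = 155.8 × 0.71 = 110.6 N·m clockwise.
Net load moment about support A = 110.6 N·m clockwise.
Reaction R at support B is upward at 2.37 m, arm 1.86 m → moment R × 1.86 counterclockwise.
Balancing moments: R × 1.86 = 110.6, giving R = 59.5 N.

R_B ≈ 59.5 N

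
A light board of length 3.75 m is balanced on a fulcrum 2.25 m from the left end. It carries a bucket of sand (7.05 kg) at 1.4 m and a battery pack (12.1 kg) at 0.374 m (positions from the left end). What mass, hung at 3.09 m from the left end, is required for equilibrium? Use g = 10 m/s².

m ≈ 34.2 kg

Take moments about the fulcrum (at 2.25 m from the left end).
Bucket of sand: 7.05 × 10 = 70.5 N down at 1.4 m → arm 0.85 m, τ = 70.5 × 0.85 = 59.92 N·m counterclockwise.
Battery pack: 12.1 × 10 = 121 N down at 0.374 m → arm 1.876 m, τ = 121 × 1.876 = 227 N·m counterclockwise.
Net moment of known loads = 286.9 N·m counterclockwise.
An unknown mass m at 3.09 m has arm 0.84 m; its moment is m·g·0.84 clockwise.
Setting net torque to zero: m × 10 × 0.84 = 286.9 → m = 286.9 / (10 × 0.84) = 34.2 kg.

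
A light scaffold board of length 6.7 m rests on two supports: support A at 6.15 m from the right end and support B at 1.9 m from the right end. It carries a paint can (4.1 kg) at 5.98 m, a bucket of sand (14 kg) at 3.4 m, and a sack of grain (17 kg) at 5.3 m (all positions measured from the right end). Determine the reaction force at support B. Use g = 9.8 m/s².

R_B ≈ 124 N

About support A:
Paint can: 4.1 × 9.8 = 40.18 N down at 5.98 m → arm 0.17 m, τ = 40.18 × 0.17 = 6.831 N·m clockwise.
Bucket of sand: 14 × 9.8 = 137.2 N down at 3.4 m → arm 2.75 m, τ = 137.2 × 2.75 = 377.3 N·m clockwise.
Sack of grain: 17 × 9.8 = 166.6 N down at 5.3 m → arm 0.85 m, τ = 166.6 × 0.85 = 141.6 N·m clockwise.
Net load moment about support A = 525.7 N·m clockwise.
Reaction R at support B is upward at 1.9 m, arm 4.25 m → moment R × 4.25 counterclockwise.
Setting net torque to zero: R × 4.25 = 525.7 → R = 124 N.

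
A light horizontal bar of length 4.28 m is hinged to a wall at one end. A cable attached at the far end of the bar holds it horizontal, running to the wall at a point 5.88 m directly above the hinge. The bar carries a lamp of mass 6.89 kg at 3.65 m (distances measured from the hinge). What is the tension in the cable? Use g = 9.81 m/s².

T ≈ 71.3 N

Taking torques about the hinge:
Lamp: 6.89 × 9.81 = 67.59 N down at 3.65 m → arm 3.65 m, τ = 67.59 × 3.65 = 246.7 N·m clockwise.
Total clockwise load moment = 246.7 N·m.
The cable tension T acts at 4.28 m; only its component perpendicular to the bar, T sinθ, produces torque. sinθ = h/√(h²+d²) = 5.88/√(5.88²+4.28²) = 0.8085.
Balancing moments: T × 4.28 × 0.8085 = 246.7, giving T = 246.7 / 3.46 = 71.3 N.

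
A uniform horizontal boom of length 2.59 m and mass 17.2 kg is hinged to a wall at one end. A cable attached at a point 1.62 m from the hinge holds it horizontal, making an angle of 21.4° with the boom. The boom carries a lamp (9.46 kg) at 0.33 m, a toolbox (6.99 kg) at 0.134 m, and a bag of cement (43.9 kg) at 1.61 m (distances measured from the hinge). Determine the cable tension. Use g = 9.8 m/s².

Take moments about the hinge.
Beam weight: 17.2 × 9.8 = 168.6 N down at 1.295 m → arm 1.295 m, τ = 168.6 × 1.295 = 218.3 N·m clockwise.
Lamp: 9.46 × 9.8 = 92.71 N down at 0.33 m → arm 0.33 m, τ = 92.71 × 0.33 = 30.59 N·m clockwise.
Toolbox: 6.99 × 9.8 = 68.5 N down at 0.134 m → arm 0.134 m, τ = 68.5 × 0.134 = 9.179 N·m clockwise.
Bag of cement: 43.9 × 9.8 = 430.2 N down at 1.61 m → arm 1.61 m, τ = 430.2 × 1.61 = 692.6 N·m clockwise.
Total clockwise load moment = 950.7 N·m.
The cable tension T acts at 1.62 m; only its component perpendicular to the boom, T sinθ, produces torque. sin 21.4° = 0.3649.
For rotational equilibrium, T × 1.62 × 0.3649 = 950.7, so T = 950.7 / 0.5911 = 1610 N.

T ≈ 1610 N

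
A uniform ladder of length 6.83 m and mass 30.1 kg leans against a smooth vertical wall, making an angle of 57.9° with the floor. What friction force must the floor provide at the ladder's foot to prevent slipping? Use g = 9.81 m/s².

Sum moments about the foot of the ladder (the floor normal and friction both act there and drop out).
Ladder weight 30.1×9.81 = 295.3 N acts at 3.415 m along the ladder; its horizontal arm is 3.415·cos57.9° = 1.815 m → τ = 536 N·m clockwise.
Wall normal N acts horizontally at the top; its moment arm is the height L sinθ = 6.83·sin57.9° = 5.786 m, counterclockwise.
Στ = 0 ⇒ N × 5.786 = 536 ⇒ N = 92.6 N.
ΣFx = 0: friction at the foot balances the wall's push, so f = N_wall = 92.6 N.

f ≈ 92.6 N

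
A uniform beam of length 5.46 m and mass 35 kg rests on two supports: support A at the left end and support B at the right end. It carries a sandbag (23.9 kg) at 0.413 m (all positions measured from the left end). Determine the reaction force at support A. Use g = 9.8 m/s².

R_A ≈ 388 N

About support B:
Beam weight: 35 × 9.8 = 343 N down at 2.73 m → arm 2.73 m, τ = 343 × 2.73 = 936.4 N·m counterclockwise.
Sandbag: 23.9 × 9.8 = 234.2 N down at 0.413 m → arm 5.047 m, τ = 234.2 × 5.047 = 1182 N·m counterclockwise.
Net load moment about support B = 2118 N·m counterclockwise.
Reaction R at support A is upward at 0 m, arm 5.46 m → moment R × 5.46 clockwise.
Setting net torque to zero: R × 5.46 = 2118 → R = 388 N.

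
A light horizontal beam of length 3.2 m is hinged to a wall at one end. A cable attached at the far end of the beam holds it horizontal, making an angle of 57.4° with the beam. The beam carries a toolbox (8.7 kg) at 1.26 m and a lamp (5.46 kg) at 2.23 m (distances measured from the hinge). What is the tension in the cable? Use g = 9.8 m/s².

About the hinge:
Toolbox: 8.7 × 9.8 = 85.26 N down at 1.26 m → arm 1.26 m, τ = 85.26 × 1.26 = 107.4 N·m clockwise.
Lamp: 5.46 × 9.8 = 53.51 N down at 2.23 m → arm 2.23 m, τ = 53.51 × 2.23 = 119.3 N·m clockwise.
Total clockwise load moment = 226.7 N·m.
The cable tension T acts at 3.2 m; only its component perpendicular to the beam, T sinθ, produces torque. sin 57.4° = 0.8425.
Στ = 0 ⇒ T × 3.2 × 0.8425 = 226.7 ⇒ T = 226.7 / 2.696 = 84.1 N.

T ≈ 84.1 N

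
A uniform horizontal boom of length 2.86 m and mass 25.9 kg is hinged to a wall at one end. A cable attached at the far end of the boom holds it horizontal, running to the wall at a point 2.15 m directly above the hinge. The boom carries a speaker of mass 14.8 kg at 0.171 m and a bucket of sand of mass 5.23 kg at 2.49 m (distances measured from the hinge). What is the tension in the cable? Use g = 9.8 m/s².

T ≈ 300 N

About the hinge:
Beam weight: 25.9 × 9.8 = 253.8 N down at 1.43 m → arm 1.43 m, τ = 253.8 × 1.43 = 362.9 N·m clockwise.
Speaker: 14.8 × 9.8 = 145 N down at 0.171 m → arm 0.171 m, τ = 145 × 0.171 = 24.8 N·m clockwise.
Bucket of sand: 5.23 × 9.8 = 51.25 N down at 2.49 m → arm 2.49 m, τ = 51.25 × 2.49 = 127.6 N·m clockwise.
Total clockwise load moment = 515.3 N·m.
The cable tension T acts at 2.86 m; only its component perpendicular to the boom, T sinθ, produces torque. sinθ = h/√(h²+d²) = 2.15/√(2.15²+2.86²) = 0.6009.
Setting net torque to zero: T × 2.86 × 0.6009 = 515.3 → T = 515.3 / 1.719 = 300 N.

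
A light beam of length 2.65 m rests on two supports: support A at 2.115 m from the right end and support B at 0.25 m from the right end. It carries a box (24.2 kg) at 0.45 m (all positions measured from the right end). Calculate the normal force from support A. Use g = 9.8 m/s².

Sum moments about support B (its reaction then has zero moment arm).
Box: 24.2 × 9.8 = 237.2 N down at 0.45 m → arm 0.2 m, τ = 237.2 × 0.2 = 47.44 N·m counterclockwise.
Net load moment about support B = 47.44 N·m counterclockwise.
Reaction R at support A is upward at 2.115 m, arm 1.865 m → moment R × 1.865 clockwise.
Στ = 0 ⇒ R × 1.865 = 47.44 ⇒ R = 25.4 N.

R_A ≈ 25.4 N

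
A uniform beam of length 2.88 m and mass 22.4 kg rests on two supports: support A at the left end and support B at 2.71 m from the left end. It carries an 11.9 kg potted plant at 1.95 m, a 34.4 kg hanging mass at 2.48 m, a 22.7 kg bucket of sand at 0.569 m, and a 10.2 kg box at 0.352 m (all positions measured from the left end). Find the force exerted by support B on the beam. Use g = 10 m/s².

Sum moments about support A (its reaction then has zero moment arm).
Beam weight: 22.4 × 10 = 224 N down at 1.44 m → arm 1.44 m, τ = 224 × 1.44 = 322.6 N·m clockwise.
Potted plant: 11.9 × 10 = 119 N down at 1.95 m → arm 1.95 m, τ = 119 × 1.95 = 232 N·m clockwise.
Hanging mass: 34.4 × 10 = 344 N down at 2.48 m → arm 2.48 m, τ = 344 × 2.48 = 853.1 N·m clockwise.
Bucket of sand: 22.7 × 10 = 227 N down at 0.569 m → arm 0.569 m, τ = 227 × 0.569 = 129.2 N·m clockwise.
Box: 10.2 × 10 = 102 N down at 0.352 m → arm 0.352 m, τ = 102 × 0.352 = 35.9 N·m clockwise.
Net load moment about support A = 1573 N·m clockwise.
Reaction R at support B is upward at 2.71 m, arm 2.71 m → moment R × 2.71 counterclockwise.
For rotational equilibrium, R × 2.71 = 1573, so R = 580 N.

R_B ≈ 580 N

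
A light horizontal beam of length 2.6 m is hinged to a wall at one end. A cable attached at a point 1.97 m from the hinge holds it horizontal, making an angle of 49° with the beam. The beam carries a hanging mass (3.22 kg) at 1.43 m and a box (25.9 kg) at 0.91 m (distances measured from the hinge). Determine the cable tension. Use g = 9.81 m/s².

T ≈ 186 N

About the hinge:
Hanging mass: 3.22 × 9.81 = 31.59 N down at 1.43 m → arm 1.43 m, τ = 31.59 × 1.43 = 45.17 N·m clockwise.
Box: 25.9 × 9.81 = 254.1 N down at 0.91 m → arm 0.91 m, τ = 254.1 × 0.91 = 231.2 N·m clockwise.
Total clockwise load moment = 276.4 N·m.
The cable tension T acts at 1.97 m; only its component perpendicular to the beam, T sinθ, produces torque. sin 49° = 0.7547.
Στ = 0 ⇒ T × 1.97 × 0.7547 = 276.4 ⇒ T = 276.4 / 1.487 = 186 N.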